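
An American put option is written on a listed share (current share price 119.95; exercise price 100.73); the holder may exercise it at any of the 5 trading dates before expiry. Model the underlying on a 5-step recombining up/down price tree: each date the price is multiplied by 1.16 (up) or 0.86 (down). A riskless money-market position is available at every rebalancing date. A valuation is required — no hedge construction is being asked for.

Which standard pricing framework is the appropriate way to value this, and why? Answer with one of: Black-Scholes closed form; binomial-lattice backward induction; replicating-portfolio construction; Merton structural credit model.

Key observation: early exercise of the strike-100.73 put must be checked at each of the 5 dates (spot 119.95), which forces a node-by-node comparison of intrinsic and continuation value backward from expiry.

framework: binomial-lattice backward induction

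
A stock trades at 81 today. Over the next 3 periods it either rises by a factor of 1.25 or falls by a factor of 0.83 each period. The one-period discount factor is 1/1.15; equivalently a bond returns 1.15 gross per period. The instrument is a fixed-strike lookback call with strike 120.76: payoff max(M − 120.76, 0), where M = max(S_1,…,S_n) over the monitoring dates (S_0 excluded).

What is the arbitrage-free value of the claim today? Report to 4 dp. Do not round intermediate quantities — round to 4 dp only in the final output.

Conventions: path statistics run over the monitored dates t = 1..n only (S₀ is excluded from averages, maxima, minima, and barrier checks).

Under the martingale measure an up-move has probability p* = 0.7619; value the claim as the probability-weighted average of per-path payoffs, discounted 3 periods at R = 1.15.
Enumerate all 2^3 = 8 price paths (U = up ×1.25, D = down ×0.83); each path with k up-moves has probability p*^k·(1−p*)^(3−k).
DDD: M=67.2300, payoff=0.0000, prob=0.013497
UDD: M=101.2500, payoff=0.0000, prob=0.043192
DUD: M=84.0375, payoff=0.0000, prob=0.043192
UUD: M=126.5625, payoff=5.8025, prob=0.138214
DDU: M=69.7511, payoff=0.0000, prob=0.043192
UDU: M=105.0469, payoff=0.0000, prob=0.138214
DUU: M=105.0469, payoff=0.0000, prob=0.138214
UUU: M=158.2031, payoff=37.4431, prob=0.442285
Price = Σ prob·payoff / R^3 = 17.362514 / 1.520875 = 11.4161

price = 11.4161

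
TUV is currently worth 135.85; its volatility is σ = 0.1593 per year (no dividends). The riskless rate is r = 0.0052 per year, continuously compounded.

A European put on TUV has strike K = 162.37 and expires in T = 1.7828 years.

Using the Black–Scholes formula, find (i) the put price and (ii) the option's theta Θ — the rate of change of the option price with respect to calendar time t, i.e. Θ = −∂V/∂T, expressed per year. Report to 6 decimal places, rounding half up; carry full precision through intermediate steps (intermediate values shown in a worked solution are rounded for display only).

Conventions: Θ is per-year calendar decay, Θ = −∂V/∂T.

price = 28.823508
Θ = -1.868012

σ√T = 0.1593·√1.7828 = 0.212700
d₁ = (ln(S/K) + (r+σ²/2)T) / (σ√T) = (ln(135.85/162.37) + (0.0052+0.1593²/2)·1.7828) / 0.212700 = (-0.178326 + 0.031891) / 0.212700 = -0.688459
d₂ = d₁ − σ√T = -0.688459 − 0.212700 = -0.901159
e^{−rT} = 0.990772
N(−d₁) = 0.754418,  N(−d₂) = 0.816248
Put price V = K·e^{−rT}·N(−d₂) − S·N(−d₁) = 131.311226 − 102.487718 = 28.823508
φ(d₁) = (1/√(2π))·e^{−d₁²/2} = 0.314766
Θ = −S·φ(d₁)·σ/(2√T) + r·K·e^{−rT}·N(−d₂) = −2.550830 + 0.682818 = -1.868012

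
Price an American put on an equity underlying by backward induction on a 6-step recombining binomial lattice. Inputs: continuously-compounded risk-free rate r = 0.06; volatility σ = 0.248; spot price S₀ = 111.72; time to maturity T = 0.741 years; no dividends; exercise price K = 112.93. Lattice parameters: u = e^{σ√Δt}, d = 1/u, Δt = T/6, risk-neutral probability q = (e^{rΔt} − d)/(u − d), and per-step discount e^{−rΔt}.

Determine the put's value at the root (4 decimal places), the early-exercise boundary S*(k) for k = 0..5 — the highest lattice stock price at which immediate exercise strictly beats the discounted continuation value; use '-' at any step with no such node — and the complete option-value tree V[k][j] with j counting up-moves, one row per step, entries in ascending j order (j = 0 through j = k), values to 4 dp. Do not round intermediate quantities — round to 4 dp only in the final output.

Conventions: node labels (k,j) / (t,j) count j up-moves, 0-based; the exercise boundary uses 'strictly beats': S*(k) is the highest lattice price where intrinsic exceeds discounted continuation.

price = 8.1158
boundary = - - 93.8491 86.0161 93.8491 102.3954
tree:
8.1158
12.6942 4.0197
19.0809 7.0000 1.3354
26.9139 11.8195 2.6661 0.1302
34.0931 19.0809 5.3080 0.2737 0.0000
40.6731 26.9139 10.5346 0.5755 0.0000 0.0000
46.7039 34.0931 19.0809 1.2100 0.0000 0.0000 0.0000

params: Δt=0.12350 u=1.09106 d=0.91654 q=0.52084 e^(-rΔt)=0.99262
t_6 payoffs: 46.7039 34.0931 19.0809 1.2100 0.0000 0.0000 0.0000
t_5: node(5,0) S=72.2569 payoff=40.6731 vs cont=39.8394 → 40.6731 [stop]  node(5,1) S=86.0161 payoff=26.9139 vs cont=26.0801 → 26.9139 [stop]  node(5,2) S=102.3954 payoff=10.5346 vs cont=9.7008 → 10.5346 [stop]  node(5,3) S=121.8937 payoff=0.0000 vs cont=0.5755 → 0.5755 [wait]  node(5,4) S=145.1048 payoff=0.0000 vs cont=0.0000 → 0.0000 [wait]  node(5,5) S=172.7359 payoff=0.0000 vs cont=0.0000 → 0.0000 [wait]  ⇒ S*(5)=102.3954
t_4: node(4,0) S=78.8369 payoff=34.0931 vs cont=33.2594 → 34.0931 [stop]  node(4,1) S=93.8491 payoff=19.0809 vs cont=18.2471 → 19.0809 [stop]  node(4,2) S=111.7200 payoff=1.2100 vs cont=5.3080 → 5.3080 [wait]  node(4,3) S=132.9938 payoff=0.0000 vs cont=0.2737 → 0.2737 [wait]  node(4,4) S=158.3187 payoff=0.0000 vs cont=0.0000 → 0.0000 [wait]  ⇒ S*(4)=93.8491
t_3: node(3,0) S=86.0161 payoff=26.9139 vs cont=26.0801 → 26.9139 [stop]  node(3,1) S=102.3954 payoff=10.5346 vs cont=11.8195 → 11.8195 [wait]  node(3,2) S=121.8937 payoff=0.0000 vs cont=2.6661 → 2.6661 [wait]  node(3,3) S=145.1048 payoff=0.0000 vs cont=0.1302 → 0.1302 [wait]  ⇒ S*(3)=86.0161
t_2: node(2,0) S=93.8491 payoff=19.0809 vs cont=18.9114 → 19.0809 [stop]  node(2,1) S=111.7200 payoff=1.2100 vs cont=7.0000 → 7.0000 [wait]  node(2,2) S=132.9938 payoff=0.0000 vs cont=1.3354 → 1.3354 [wait]  ⇒ S*(2)=93.8491
t_1: node(1,0) S=102.3954 payoff=10.5346 vs cont=12.6942 → 12.6942 [wait]  node(1,1) S=121.8937 payoff=0.0000 vs cont=4.0197 → 4.0197 [wait]  ⇒ S*(1)=-
t_0: node(0,0) S=111.7200 payoff=1.2100 vs cont=8.1158 → 8.1158 [wait]  ⇒ S*(0)=-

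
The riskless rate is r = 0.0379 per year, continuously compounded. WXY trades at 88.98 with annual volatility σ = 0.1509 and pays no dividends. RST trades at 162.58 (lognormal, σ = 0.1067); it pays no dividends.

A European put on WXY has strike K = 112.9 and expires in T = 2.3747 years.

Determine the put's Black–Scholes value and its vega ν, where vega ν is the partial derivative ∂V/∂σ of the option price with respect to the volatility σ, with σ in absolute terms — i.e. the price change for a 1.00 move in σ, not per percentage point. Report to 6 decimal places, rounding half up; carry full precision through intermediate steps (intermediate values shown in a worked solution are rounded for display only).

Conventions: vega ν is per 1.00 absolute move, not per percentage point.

σ√T = 0.1509·√2.3747 = 0.232538
d₁ = (ln(S/K) + (r+σ²/2)T) / (σ√T) = (ln(88.98/112.9) + (0.0379+0.1509²/2)·2.3747) / 0.232538 = (-0.238091 + 0.117038) / 0.232538 = -0.520572
d₂ = d₁ − σ√T = -0.520572 − 0.232538 = -0.753110
e^{−rT} = 0.913930
N(−d₁) = 0.698668,  N(−d₂) = 0.774308
Put price V = K·e^{−rT}·N(−d₂) − S·N(−d₁) = 79.895220 − 62.167451 = 17.727769
φ(d₁) = (1/√(2π))·e^{−d₁²/2} = 0.348389
ν = S·φ(d₁)·√T = 47.770620

price = 17.727769
ν = 47.770620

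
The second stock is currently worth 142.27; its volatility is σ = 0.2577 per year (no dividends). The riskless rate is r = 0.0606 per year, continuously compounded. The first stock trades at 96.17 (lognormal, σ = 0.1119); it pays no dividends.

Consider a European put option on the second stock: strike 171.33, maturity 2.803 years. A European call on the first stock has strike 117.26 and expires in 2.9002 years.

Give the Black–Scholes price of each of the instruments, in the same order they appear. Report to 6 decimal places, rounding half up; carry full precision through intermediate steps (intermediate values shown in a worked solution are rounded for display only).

[the second stock put K=171.33]
σ√T = 0.2577·√2.803 = 0.431446
d₁ = (ln(S/K) + (r+σ²/2)T) / (σ√T) = (ln(142.27/171.33) + (0.0606+0.2577²/2)·2.803) / 0.431446 = (-0.185865 + 0.262934) / 0.431446 = 0.178631
d₂ = d₁ − σ√T = 0.178631 − 0.431446 = -0.252814
e^{−rT} = 0.843781
N(−d₁) = 0.429114,  N(−d₂) = 0.599794
price = K·e^{−rT}·N(−d₂) − S·N(−d₁) = 86.709293 − 61.050008 = 25.659285
[the first stock call K=117.26]
σ√T = 0.1119·√2.9002 = 0.190565
d₁ = (ln(S/K) + (r+σ²/2)T) / (σ√T) = (ln(96.17/117.26) + (0.0606+0.1119²/2)·2.9002) / 0.190565 = (-0.198276 + 0.193910) / 0.190565 = -0.022914
d₂ = d₁ − σ√T = -0.022914 − 0.190565 = -0.213479
e^{−rT} = 0.838826
N(d₁) = 0.490860,  N(d₂) = 0.415477
price = S·N(d₁) − K·e^{−rT}·N(d₂) = 47.205970 − 40.866590 = 6.339380

price(the second stock put K=171.33) = 25.659285
price(the first stock call K=117.26) = 6.339380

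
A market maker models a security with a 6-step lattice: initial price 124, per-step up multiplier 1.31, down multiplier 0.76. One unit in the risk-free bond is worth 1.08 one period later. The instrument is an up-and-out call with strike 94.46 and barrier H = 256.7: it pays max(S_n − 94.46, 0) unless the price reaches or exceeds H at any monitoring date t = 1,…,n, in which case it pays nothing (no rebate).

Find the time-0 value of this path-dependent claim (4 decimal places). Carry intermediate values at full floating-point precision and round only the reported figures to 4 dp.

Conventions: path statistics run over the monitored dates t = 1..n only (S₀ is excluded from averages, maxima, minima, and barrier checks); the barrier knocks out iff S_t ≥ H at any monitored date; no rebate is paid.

With p* = (R−d)/(u−d) = 0.5818, sum probability × payoff across the paths and divide by R^6.
Enumerate all 2^6 = 64 price paths (U = up ×1.31, D = down ×0.76); each path with k up-moves has probability p*^k·(1−p*)^(6−k).
DDDDDD: M=94.2400, payoff=0.0000, prob=0.005348
UDDDDD: M=162.4400, payoff=0.0000, prob=0.007441
DUDDDD: M=123.4544, payoff=0.0000, prob=0.007441
UUDDDD: M=212.7964, payoff=0.0000, prob=0.010352
DDUDDD: M=94.2400, payoff=0.0000, prob=0.007441
UDUDDD: M=162.4400, payoff=0.0000, prob=0.010352
DUUDDD: M=161.7253, payoff=0.0000, prob=0.010352
UUUDDD: M=278.7633, payoff=0.0000, prob=0.014403
DDDUDD: M=94.2400, payoff=0.0000, prob=0.007441
UDDUDD: M=162.4400, payoff=0.0000, prob=0.010352
DUDUDD: M=123.4544, payoff=0.0000, prob=0.010352
UUDUDD: M=212.7964, payoff=27.9104, prob=0.014403
DDUUDD: M=122.9112, payoff=0.0000, prob=0.010352
UDUUDD: M=211.8601, payoff=27.9104, prob=0.014403
DUUUDD: M=211.8601, payoff=27.9104, prob=0.014403
UUUUDD: M=365.1799, payoff=0.0000, prob=0.020039
DDDDUD: M=94.2400, payoff=0.0000, prob=0.007441
UDDDUD: M=162.4400, payoff=0.0000, prob=0.010352
DUDDUD: M=123.4544, payoff=0.0000, prob=0.010352
UUDDUD: M=212.7964, payoff=27.9104, prob=0.014403
DDUDUD: M=94.2400, payoff=0.0000, prob=0.010352
UDUDUD: M=162.4400, payoff=27.9104, prob=0.014403
DUUDUD: M=161.7253, payoff=27.9104, prob=0.014403
UUUDUD: M=278.7633, payoff=0.0000, prob=0.020039
DDDUUD: M=94.2400, payoff=0.0000, prob=0.010352
UDDUUD: M=162.4400, payoff=27.9104, prob=0.014403
DUDUUD: M=161.0137, payoff=27.9104, prob=0.014403
UUDUUD: M=277.5367, payoff=0.0000, prob=0.020039
DDUUUD: M=161.0137, payoff=27.9104, prob=0.014403
UDUUUD: M=277.5367, payoff=0.0000, prob=0.020039
DUUUUD: M=277.5367, payoff=0.0000, prob=0.020039
UUUUUD: M=478.3857, payoff=0.0000, prob=0.027881
DDDDDU: M=94.2400, payoff=0.0000, prob=0.007441
UDDDDU: M=162.4400, payoff=0.0000, prob=0.010352
DUDDDU: M=123.4544, payoff=0.0000, prob=0.010352
UUDDDU: M=212.7964, payoff=27.9104, prob=0.014403
DDUDDU: M=94.2400, payoff=0.0000, prob=0.010352
UDUDDU: M=162.4400, payoff=27.9104, prob=0.014403
DUUDDU: M=161.7253, payoff=27.9104, prob=0.014403
UUUDDU: M=278.7633, payoff=0.0000, prob=0.020039
DDDUDU: M=94.2400, payoff=0.0000, prob=0.010352
UDDUDU: M=162.4400, payoff=27.9104, prob=0.014403
DUDUDU: M=123.4544, payoff=27.9104, prob=0.014403
UUDUDU: M=212.7964, payoff=116.4679, prob=0.020039
DDUUDU: M=122.9112, payoff=27.9104, prob=0.014403
UDUUDU: M=211.8601, payoff=116.4679, prob=0.020039
DUUUDU: M=211.8601, payoff=116.4679, prob=0.020039
UUUUDU: M=365.1799, payoff=0.0000, prob=0.027881
DDDDUU: M=94.2400, payoff=0.0000, prob=0.010352
UDDDUU: M=162.4400, payoff=27.9104, prob=0.014403
DUDDUU: M=123.4544, payoff=27.9104, prob=0.014403
UUDDUU: M=212.7964, payoff=116.4679, prob=0.020039
DDUDUU: M=122.3704, payoff=27.9104, prob=0.014403
UDUDUU: M=210.9279, payoff=116.4679, prob=0.020039
DUUDUU: M=210.9279, payoff=116.4679, prob=0.020039
UUUDUU: M=363.5731, payoff=0.0000, prob=0.027881
DDDUUU: M=122.3704, payoff=27.9104, prob=0.014403
UDDUUU: M=210.9279, payoff=116.4679, prob=0.020039
DUDUUU: M=210.9279, payoff=116.4679, prob=0.020039
UUDUUU: M=363.5731, payoff=0.0000, prob=0.027881
DDUUUU: M=210.9279, payoff=116.4679, prob=0.020039
UDUUUU: M=363.5731, payoff=0.0000, prob=0.027881
DUUUUU: M=363.5731, payoff=0.0000, prob=0.027881
UUUUUU: M=626.6852, payoff=0.0000, prob=0.038790
Price = Σ prob·payoff / R^6 = 28.643219 / 1.586874 = 18.0501

price = 18.0501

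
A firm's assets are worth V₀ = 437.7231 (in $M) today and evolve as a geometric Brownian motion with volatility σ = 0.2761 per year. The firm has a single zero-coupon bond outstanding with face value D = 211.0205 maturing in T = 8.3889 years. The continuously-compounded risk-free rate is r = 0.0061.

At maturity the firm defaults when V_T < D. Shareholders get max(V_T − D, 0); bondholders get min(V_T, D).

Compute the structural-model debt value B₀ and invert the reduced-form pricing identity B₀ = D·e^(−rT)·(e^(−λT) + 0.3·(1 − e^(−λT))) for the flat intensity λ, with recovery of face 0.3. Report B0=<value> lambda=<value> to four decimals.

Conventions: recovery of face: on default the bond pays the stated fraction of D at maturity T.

Equity is a call on the firm's assets struck at D = 211.0205:
d₁ = [ln(V₀/D) + (r + σ²/2)T] / (σ√T)
   = [ln(437.7231/211.0205) + (0.0061 + 0.5·0.2761²)·8.3889] / (0.2761·√8.3889)
   = [0.729631 + 0.370920] / 0.799685 = 1.376231
d₂ = d₁ − σ√T = 1.376231 − 0.799685 = 0.576546
N(d₁) = 0.915625,  N(d₂) = 0.717877,  e^(−rT) = 0.950115
E₀ = V₀·N(d₁) − D·e^(−rT)·N(d₂)
   = 437.7231·0.915625 − 211.0205·0.950115·0.717877 = 256.860360
B₀ = V₀ − E₀ = 437.7231 − 256.860360 = 180.862740
e^(−λT) = (B₀·e^(rT)/D − 0.3)/(1 − 0.3) = (180.8627·1.052504/211.0205 − 0.3)/0.7 = 0.86012364
λ = −ln(0.86012364)/8.3889 = 0.017962

B0=180.8627 lambda=0.0180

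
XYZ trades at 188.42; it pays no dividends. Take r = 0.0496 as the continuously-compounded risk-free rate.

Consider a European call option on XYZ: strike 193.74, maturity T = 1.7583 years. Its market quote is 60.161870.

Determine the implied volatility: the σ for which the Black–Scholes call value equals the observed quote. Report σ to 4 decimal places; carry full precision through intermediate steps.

sigma = 0.5776

At σ = 0.5776 the Black–Scholes value reproduces the quote:
σ√T = 0.5776·√1.7583 = 0.765903
d₁ = (ln(S/K) + (r+σ²/2)T) / (σ√T) = (ln(188.42/193.74) + (0.0496+0.5776²/2)·1.7583) / 0.765903 = (-0.027844 + 0.380515) / 0.765903 = 0.460465
d₂ = d₁ − σ√T = 0.460465 − 0.765903 = -0.305437
e^{−rT} = 0.916483
N(d₁) = 0.677409,  N(d₂) = 0.380016
V = S·N(d₁) − K·e^{−rT}·N(d₂) = 127.637381 − 67.475512 = 60.161870 (matching the quote); vega is positive throughout, so no other σ reproduces this price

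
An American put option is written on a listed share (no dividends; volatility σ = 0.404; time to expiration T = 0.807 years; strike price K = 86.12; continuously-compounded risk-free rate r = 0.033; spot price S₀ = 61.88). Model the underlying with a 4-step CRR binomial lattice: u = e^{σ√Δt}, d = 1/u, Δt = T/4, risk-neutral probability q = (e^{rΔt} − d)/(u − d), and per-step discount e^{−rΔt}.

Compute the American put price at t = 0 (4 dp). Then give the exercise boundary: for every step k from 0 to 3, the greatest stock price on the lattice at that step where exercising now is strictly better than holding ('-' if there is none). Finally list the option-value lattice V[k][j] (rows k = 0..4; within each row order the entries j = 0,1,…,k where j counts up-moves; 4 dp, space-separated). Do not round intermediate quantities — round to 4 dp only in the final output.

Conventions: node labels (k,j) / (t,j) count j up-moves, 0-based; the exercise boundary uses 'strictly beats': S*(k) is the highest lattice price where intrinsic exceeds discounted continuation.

params: Δt=0.20175 u=1.19897 d=0.83405 q=0.47306 e^(-rΔt)=0.99336
t_4 payoffs: 56.1755 43.0739 24.2400 0.0000 0.0000
t_3: node(3,0) S=35.9025 payoff=50.2175 vs cont=49.6460 → 50.2175 [stop]  node(3,1) S=51.6110 payoff=34.5090 vs cont=33.9376 → 34.5090 [stop]  node(3,2) S=74.1923 payoff=11.9277 vs cont=12.6882 → 12.6882 [wait]  node(3,3) S=106.6536 payoff=0.0000 vs cont=0.0000 → 0.0000 [wait]  ⇒ S*(3)=51.6110
t_2: node(2,0) S=43.0461 payoff=43.0739 vs cont=42.5025 → 43.0739 [stop]  node(2,1) S=61.8800 payoff=24.2400 vs cont=24.0259 → 24.2400 [stop]  node(2,2) S=88.9543 payoff=0.0000 vs cont=6.6415 → 6.6415 [wait]  ⇒ S*(2)=61.8800
t_1: node(1,0) S=51.6110 payoff=34.5090 vs cont=33.9376 → 34.5090 [stop]  node(1,1) S=74.1923 payoff=11.9277 vs cont=15.8092 → 15.8092 [wait]  ⇒ S*(1)=51.6110
t_0: node(0,0) S=61.8800 payoff=24.2400 vs cont=25.4925 → 25.4925 [wait]  ⇒ S*(0)=-

price = 25.4925
boundary = - 51.6110 61.8800 51.6110
tree:
25.4925
34.5090 15.8092
43.0739 24.2400 6.6415
50.2175 34.5090 12.6882 0.0000
56.1755 43.0739 24.2400 0.0000 0.0000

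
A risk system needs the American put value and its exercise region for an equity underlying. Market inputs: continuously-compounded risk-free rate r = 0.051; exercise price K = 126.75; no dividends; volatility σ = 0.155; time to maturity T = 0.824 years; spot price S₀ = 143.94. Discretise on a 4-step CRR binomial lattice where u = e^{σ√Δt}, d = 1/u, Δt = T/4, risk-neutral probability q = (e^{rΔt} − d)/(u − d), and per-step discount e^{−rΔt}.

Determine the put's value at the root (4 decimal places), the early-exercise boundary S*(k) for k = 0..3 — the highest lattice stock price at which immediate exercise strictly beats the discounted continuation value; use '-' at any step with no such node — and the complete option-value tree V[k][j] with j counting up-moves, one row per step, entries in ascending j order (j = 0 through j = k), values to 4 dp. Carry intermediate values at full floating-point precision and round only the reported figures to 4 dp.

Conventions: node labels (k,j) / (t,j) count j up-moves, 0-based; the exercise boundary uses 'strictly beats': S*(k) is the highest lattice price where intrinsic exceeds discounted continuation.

price = 1.0932
boundary = - - - 116.5530
tree:
1.0932
2.3160 0.1430
4.8770 0.3265 0.0000
10.1970 0.7455 0.0000 0.0000
18.1148 1.7022 0.0000 0.0000 0.0000

Δt=0.20600  u=1.07288  d=0.93207  q=0.55742  discount=0.98955
step 4 (expiry): payoffs max(K−S,0) = 18.1148 1.7022 0.0000 0.0000 0.0000
step 3: (k=3,j=0): S=116.5530, K−S=10.1970, hold=8.8724 ⇒ V=10.1970 exercise | (k=3,j=1): S=134.1618, K−S=0.0000, hold=0.7455 ⇒ V=0.7455 continue | (k=3,j=2): S=154.4309, K−S=0.0000, hold=0.0000 ⇒ V=0.0000 continue | (k=3,j=3): S=177.7623, K−S=0.0000, hold=0.0000 ⇒ V=0.0000 continue  boundary S*=116.5530
step 2: (k=2,j=0): S=125.0478, K−S=1.7022, hold=4.8770 ⇒ V=4.8770 continue | (k=2,j=1): S=143.9400, K−S=0.0000, hold=0.3265 ⇒ V=0.3265 continue | (k=2,j=2): S=165.6864, K−S=0.0000, hold=0.0000 ⇒ V=0.0000 continue  boundary S*=-
step 1: (k=1,j=0): S=134.1618, K−S=0.0000, hold=2.3160 ⇒ V=2.3160 continue | (k=1,j=1): S=154.4309, K−S=0.0000, hold=0.1430 ⇒ V=0.1430 continue  boundary S*=-
step 0: (k=0,j=0): S=143.9400, K−S=0.0000, hold=1.0932 ⇒ V=1.0932 continue  boundary S*=-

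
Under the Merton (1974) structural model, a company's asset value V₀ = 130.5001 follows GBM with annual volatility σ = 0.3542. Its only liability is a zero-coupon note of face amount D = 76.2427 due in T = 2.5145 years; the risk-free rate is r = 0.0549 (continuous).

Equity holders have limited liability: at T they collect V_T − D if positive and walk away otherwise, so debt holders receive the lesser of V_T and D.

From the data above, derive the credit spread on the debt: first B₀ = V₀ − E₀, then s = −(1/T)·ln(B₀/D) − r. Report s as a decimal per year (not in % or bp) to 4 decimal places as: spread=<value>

With assets at 130.5001 and a single debt payment of 76.2427 at 2.5145 years:
d₁ = [ln(V₀/D) + (r + σ²/2)T] / (σ√T)
   = [ln(130.5001/76.2427) + (0.0549 + 0.5·0.3542²)·2.5145] / (0.3542·√2.5145)
   = [0.537452 + 0.295778] / 0.561661 = 1.483510
d₂ = d₁ − σ√T = 1.483510 − 0.561661 = 0.921849
N(d₁) = 0.931031,  N(d₂) = 0.821696,  e^(−rT) = 0.871059
E₀ = V₀·N(d₁) − D·e^(−rT)·N(d₂)
   = 130.5001·0.931031 − 76.2427·0.871059·0.821696 = 66.929199
B₀ = V₀ − E₀ = 130.5001 − 66.929199 = 63.570901
spread = −(1/T)·ln(B₀/D) − r = −(1/2.5145)·ln(63.570901/76.2427) − 0.0549 = 0.01738707

spread=0.0174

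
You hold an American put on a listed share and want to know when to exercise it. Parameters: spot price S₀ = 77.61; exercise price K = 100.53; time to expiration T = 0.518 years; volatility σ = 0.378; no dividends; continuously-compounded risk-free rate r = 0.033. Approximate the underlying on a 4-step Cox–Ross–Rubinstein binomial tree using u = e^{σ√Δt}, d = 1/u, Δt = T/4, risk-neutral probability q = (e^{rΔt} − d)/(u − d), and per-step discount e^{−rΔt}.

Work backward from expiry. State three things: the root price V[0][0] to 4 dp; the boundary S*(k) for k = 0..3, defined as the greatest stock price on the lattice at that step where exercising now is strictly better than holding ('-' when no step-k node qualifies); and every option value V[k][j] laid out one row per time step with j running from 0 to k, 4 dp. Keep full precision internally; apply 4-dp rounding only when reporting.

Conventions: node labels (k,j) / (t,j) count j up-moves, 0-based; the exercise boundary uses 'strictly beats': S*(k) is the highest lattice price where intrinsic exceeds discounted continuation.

Δt=0.12950, u=1.14571, d=0.87282, q=0.48174, disc=e^(-rΔt)=0.99574
k=4 terminal: V=max(K-S,0) → 55.4884 41.4057 22.9200 0.0000 0.0000
k=3: j=0 S=51.6048 intr=48.9252 cont=48.4965 V=48.9252[EX]; j=1 S=67.7395 intr=32.7905 cont=32.3618 V=32.7905[EX]; j=2 S=88.9188 intr=11.6112 cont=11.8279 V=11.8279[hold]; j=3 S=116.7201 intr=0.0000 cont=0.0000 V=0.0000[hold]  S*(3)=67.7395
k=2: j=0 S=59.1243 intr=41.4057 cont=40.9770 V=41.4057[EX]; j=1 S=77.6100 intr=22.9200 cont=22.5953 V=22.9200[EX]; j=2 S=101.8755 intr=0.0000 cont=6.1038 V=6.1038[hold]  S*(2)=77.6100
k=1: j=0 S=67.7395 intr=32.7905 cont=32.3618 V=32.7905[EX]; j=1 S=88.9188 intr=11.6112 cont=14.7558 V=14.7558[hold]  S*(1)=67.7395
k=0: j=0 S=77.6100 intr=22.9200 cont=23.9997 V=23.9997[hold]  S*(0)=-

price = 23.9997
boundary = - 67.7395 77.6100 67.7395
tree:
23.9997
32.7905 14.7558
41.4057 22.9200 6.1038
48.9252 32.7905 11.8279 0.0000
55.4884 41.4057 22.9200 0.0000 0.0000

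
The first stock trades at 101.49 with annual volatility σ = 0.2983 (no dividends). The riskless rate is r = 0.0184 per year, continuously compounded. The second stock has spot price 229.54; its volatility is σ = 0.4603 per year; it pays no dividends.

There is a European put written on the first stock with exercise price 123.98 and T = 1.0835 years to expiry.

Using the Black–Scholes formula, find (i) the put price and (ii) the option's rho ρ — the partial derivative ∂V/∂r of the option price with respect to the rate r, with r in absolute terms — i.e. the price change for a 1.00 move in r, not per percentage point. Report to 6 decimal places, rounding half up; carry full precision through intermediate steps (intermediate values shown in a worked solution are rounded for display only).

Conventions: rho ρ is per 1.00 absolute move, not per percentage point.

σ√T = 0.2983·√1.0835 = 0.310504
d₁ = (ln(S/K) + (r+σ²/2)T) / (σ√T) = (ln(101.49/123.98) + (0.0184+0.2983²/2)·1.0835) / 0.310504 = (-0.200160 + 0.068143) / 0.310504 = -0.425170
d₂ = d₁ − σ√T = -0.425170 − 0.310504 = -0.735674
e^{−rT} = 0.980261
N(−d₁) = 0.664644,  N(−d₂) = 0.769036
Put price V = K·e^{−rT}·N(−d₂) − S·N(−d₁) = 93.463010 − 67.454678 = 26.008333
ρ = −K·T·e^{−rT}·N(−d₂) = -101.267172

price = 26.008333
ρ = -101.267172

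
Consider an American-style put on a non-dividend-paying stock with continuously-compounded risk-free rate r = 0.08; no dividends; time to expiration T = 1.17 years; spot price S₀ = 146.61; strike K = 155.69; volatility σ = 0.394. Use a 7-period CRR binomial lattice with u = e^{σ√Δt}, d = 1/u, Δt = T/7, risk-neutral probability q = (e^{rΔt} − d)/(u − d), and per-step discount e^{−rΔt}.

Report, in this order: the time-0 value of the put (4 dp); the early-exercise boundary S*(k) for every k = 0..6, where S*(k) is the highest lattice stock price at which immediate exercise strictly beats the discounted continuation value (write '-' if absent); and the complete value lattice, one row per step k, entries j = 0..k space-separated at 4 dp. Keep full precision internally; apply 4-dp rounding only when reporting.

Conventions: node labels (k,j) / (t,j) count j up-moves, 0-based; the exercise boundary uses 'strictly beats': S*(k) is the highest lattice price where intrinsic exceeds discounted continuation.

price = 24.4110
boundary = - - 106.2311 90.4265 106.2311 90.4265 106.2311
tree:
24.4110
35.3643 14.1752
49.4589 22.2990 6.4780
65.2635 33.9143 11.3481 1.8095
78.7167 49.4589 19.3683 3.6781 0.0000
90.1685 65.2635 31.8507 7.4765 0.0000 0.0000
99.9165 78.7167 49.4589 15.1975 0.0000 0.0000 0.0000
108.2142 90.1685 65.2635 30.8920 0.0000 0.0000 0.0000 0.0000

Δt=0.16714  u=1.17478  d=0.85122  q=0.50142  discount=0.98672
step 7 (expiry): payoffs max(K−S,0) = 108.2142 90.1685 65.2635 30.8920 0.0000 0.0000 0.0000 0.0000
step 6: (k=6,j=0): S=55.7735, K−S=99.9165, hold=97.8485 ⇒ V=99.9165 exercise | (k=6,j=1): S=76.9733, K−S=78.7167, hold=76.6488 ⇒ V=78.7167 exercise | (k=6,j=2): S=106.2311, K−S=49.4589, hold=47.3909 ⇒ V=49.4589 exercise | (k=6,j=3): S=146.6100, K−S=9.0800, hold=15.1975 ⇒ V=15.1975 continue | (k=6,j=4): S=202.3371, K−S=0.0000, hold=0.0000 ⇒ V=0.0000 continue | (k=6,j=5): S=279.2462, K−S=0.0000, hold=0.0000 ⇒ V=0.0000 continue | (k=6,j=6): S=385.3888, K−S=0.0000, hold=0.0000 ⇒ V=0.0000 continue  boundary S*=106.2311
step 5: (k=5,j=0): S=65.5215, K−S=90.1685, hold=88.1005 ⇒ V=90.1685 exercise | (k=5,j=1): S=90.4265, K−S=65.2635, hold=63.1955 ⇒ V=65.2635 exercise | (k=5,j=2): S=124.7980, K−S=30.8920, hold=31.8507 ⇒ V=31.8507 continue | (k=5,j=3): S=172.2342, K−S=0.0000, hold=7.4765 ⇒ V=7.4765 continue | (k=5,j=4): S=237.7012, K−S=0.0000, hold=0.0000 ⇒ V=0.0000 continue | (k=5,j=5): S=328.0524, K−S=0.0000, hold=0.0000 ⇒ V=0.0000 continue  boundary S*=90.4265
step 4: (k=4,j=0): S=76.9733, K−S=78.7167, hold=76.6488 ⇒ V=78.7167 exercise | (k=4,j=1): S=106.2311, K−S=49.4589, hold=47.8653 ⇒ V=49.4589 exercise | (k=4,j=2): S=146.6100, K−S=9.0800, hold=19.3683 ⇒ V=19.3683 continue | (k=4,j=3): S=202.3371, K−S=0.0000, hold=3.6781 ⇒ V=3.6781 continue | (k=4,j=4): S=279.2462, K−S=0.0000, hold=0.0000 ⇒ V=0.0000 continue  boundary S*=106.2311
step 3: (k=3,j=0): S=90.4265, K−S=65.2635, hold=63.1955 ⇒ V=65.2635 exercise | (k=3,j=1): S=124.7980, K−S=30.8920, hold=33.9143 ⇒ V=33.9143 continue | (k=3,j=2): S=172.2342, K−S=0.0000, hold=11.3481 ⇒ V=11.3481 continue | (k=3,j=3): S=237.7012, K−S=0.0000, hold=1.8095 ⇒ V=1.8095 continue  boundary S*=90.4265
step 2: (k=2,j=0): S=106.2311, K−S=49.4589, hold=48.8863 ⇒ V=49.4589 exercise | (k=2,j=1): S=146.6100, K−S=9.0800, hold=22.2990 ⇒ V=22.2990 continue | (k=2,j=2): S=202.3371, K−S=0.0000, hold=6.4780 ⇒ V=6.4780 continue  boundary S*=106.2311
step 1: (k=1,j=0): S=124.7980, K−S=30.8920, hold=35.3643 ⇒ V=35.3643 continue | (k=1,j=1): S=172.2342, K−S=0.0000, hold=14.1752 ⇒ V=14.1752 continue  boundary S*=-
step 0: (k=0,j=0): S=146.6100, K−S=9.0800, hold=24.4110 ⇒ V=24.4110 continue  boundary S*=-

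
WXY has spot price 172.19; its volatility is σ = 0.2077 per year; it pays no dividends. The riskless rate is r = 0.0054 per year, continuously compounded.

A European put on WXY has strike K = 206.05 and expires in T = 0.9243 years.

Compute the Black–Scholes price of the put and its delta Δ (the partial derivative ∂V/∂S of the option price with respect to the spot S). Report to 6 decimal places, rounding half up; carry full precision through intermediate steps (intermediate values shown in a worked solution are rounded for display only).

σ√T = 0.2077·√0.9243 = 0.199684
d₁ = (ln(S/K) + (r+σ²/2)T) / (σ√T) = (ln(172.19/206.05) + (0.0054+0.2077²/2)·0.9243) / 0.199684 = (-0.179520 + 0.024928) / 0.199684 = -0.774185
d₂ = d₁ − σ√T = -0.774185 − 0.199684 = -0.973869
e^{−rT} = 0.995021
N(−d₁) = 0.780589,  N(−d₂) = 0.834939
Put price V = K·e^{−rT}·N(−d₂) − S·N(−d₁) = 171.182682 − 134.409683 = 36.772999
Δ = −N(−d₁) = -0.780589

price = 36.772999
Δ = -0.780589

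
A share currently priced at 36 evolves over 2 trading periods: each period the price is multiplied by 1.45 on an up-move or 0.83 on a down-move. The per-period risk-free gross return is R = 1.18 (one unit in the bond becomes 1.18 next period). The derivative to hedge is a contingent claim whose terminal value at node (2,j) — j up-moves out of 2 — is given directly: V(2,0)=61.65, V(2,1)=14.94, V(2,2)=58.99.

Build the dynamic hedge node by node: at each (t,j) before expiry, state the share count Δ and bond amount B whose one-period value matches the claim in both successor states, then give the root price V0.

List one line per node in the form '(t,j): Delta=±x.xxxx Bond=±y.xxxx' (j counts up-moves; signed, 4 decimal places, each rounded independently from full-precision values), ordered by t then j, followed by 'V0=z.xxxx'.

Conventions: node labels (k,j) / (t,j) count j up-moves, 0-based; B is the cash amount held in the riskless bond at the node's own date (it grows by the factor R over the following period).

Risk-neutral probability p* = (R−d)/(u−d) = (1.18−0.83)/(1.45−0.83) = 0.5645.
Expiry values: V(2,0)=61.6500, V(2,1)=14.9400, V(2,2)=58.9900
(1,0): S=29.8800. Δ = (V_up−V_dn)/(S_up−S_dn) = (14.9400−61.6500)/(43.3260−24.8004) = -2.5214. V = [p*·14.9400 + (1−p*)·61.6500]/1.18 = 29.8995. B = V − Δ·S = 105.2382.
(1,1): S=52.2000. Δ = (V_up−V_dn)/(S_up−S_dn) = (58.9900−14.9400)/(75.6900−43.3260) = 1.3611. V = [p*·58.9900 + (1−p*)·14.9400]/1.18 = 33.7347. B = V − Δ·S = -37.3137.
(0,0): S=36.0000. Δ = (V_up−V_dn)/(S_up−S_dn) = (33.7347−29.8995)/(52.2000−29.8800) = 0.1718. V = [p*·33.7347 + (1−p*)·29.8995]/1.18 = 27.1733. B = V − Δ·S = 20.9876.
Check: Δ(0,0)·S0 + B(0,0) = 27.1733 = V0.

(0,0): Delta=0.1718 Bond=20.9876
(1,0): Delta=-2.5214 Bond=105.2382
(1,1): Delta=1.3611 Bond=-37.3137
V0=27.1733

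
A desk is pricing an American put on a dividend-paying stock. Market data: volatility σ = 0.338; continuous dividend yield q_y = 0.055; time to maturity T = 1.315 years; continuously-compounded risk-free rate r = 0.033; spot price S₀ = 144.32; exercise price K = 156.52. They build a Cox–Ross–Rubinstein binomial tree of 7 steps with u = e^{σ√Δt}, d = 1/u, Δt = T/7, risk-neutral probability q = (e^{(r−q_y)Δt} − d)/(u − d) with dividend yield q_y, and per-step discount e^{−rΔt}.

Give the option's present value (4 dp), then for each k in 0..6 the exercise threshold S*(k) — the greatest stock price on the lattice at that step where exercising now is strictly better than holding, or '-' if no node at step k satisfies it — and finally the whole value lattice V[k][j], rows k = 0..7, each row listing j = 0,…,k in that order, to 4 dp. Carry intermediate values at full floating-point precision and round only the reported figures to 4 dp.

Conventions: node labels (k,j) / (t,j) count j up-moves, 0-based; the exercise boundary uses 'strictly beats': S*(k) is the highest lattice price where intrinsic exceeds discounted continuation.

price = 30.8649
boundary = - - - - 80.3219 69.3763 80.3219
tree:
30.8649
40.6985 19.2446
51.9972 27.4195 9.4957
64.1332 37.8487 15.0220 2.8567
76.1981 50.2398 23.1918 5.2208 0.0000
87.1437 63.5763 34.5961 9.5412 0.0000 0.0000
96.5978 76.1981 48.9930 17.4370 0.0000 0.0000 0.0000
104.7635 87.1437 63.5255 31.8668 0.0000 0.0000 0.0000 0.0000

Δt=0.18786, u=1.15777, d=0.86373, q=0.44941, disc=e^(-rΔt)=0.99382
k=7 terminal: V=max(K-S,0) → 104.7635 87.1437 63.5255 31.8668 0.0000 0.0000 0.0000 0.0000
k=6: j=0 S=59.9222 intr=96.5978 cont=96.2464 V=96.5978[EX]; j=1 S=80.3219 intr=76.1981 cont=76.0564 V=76.1981[EX]; j=2 S=107.6664 intr=48.8536 cont=48.9930 V=48.9930[hold]; j=3 S=144.3200 intr=12.2000 cont=17.4370 V=17.4370[hold]; j=4 S=193.4518 intr=0.0000 cont=0.0000 V=0.0000[hold]; j=5 S=259.3098 intr=0.0000 cont=0.0000 V=0.0000[hold]; j=6 S=347.5883 intr=0.0000 cont=0.0000 V=0.0000[hold]  S*(6)=80.3219
k=5: j=0 S=69.3763 intr=87.1437 cont=86.8895 V=87.1437[EX]; j=1 S=92.9945 intr=63.5255 cont=63.5763 V=63.5763[hold]; j=2 S=124.6532 intr=31.8668 cont=34.5961 V=34.5961[hold]; j=3 S=167.0897 intr=0.0000 cont=9.5412 V=9.5412[hold]; j=4 S=223.9731 intr=0.0000 cont=0.0000 V=0.0000[hold]; j=5 S=300.2217 intr=0.0000 cont=0.0000 V=0.0000[hold]  S*(5)=69.3763
k=4: j=0 S=80.3219 intr=76.1981 cont=76.0791 V=76.1981[EX]; j=1 S=107.6664 intr=48.8536 cont=50.2398 V=50.2398[hold]; j=2 S=144.3200 intr=12.2000 cont=23.1918 V=23.1918[hold]; j=3 S=193.4518 intr=0.0000 cont=5.2208 V=5.2208[hold]; j=4 S=259.3098 intr=0.0000 cont=0.0000 V=0.0000[hold]  S*(4)=80.3219
k=3: j=0 S=92.9945 intr=63.5255 cont=64.1332 V=64.1332[hold]; j=1 S=124.6532 intr=31.8668 cont=37.8487 V=37.8487[hold]; j=2 S=167.0897 intr=0.0000 cont=15.0220 V=15.0220[hold]; j=3 S=223.9731 intr=0.0000 cont=2.8567 V=2.8567[hold]  S*(3)=-
k=2: j=0 S=107.6664 intr=48.8536 cont=51.9972 V=51.9972[hold]; j=1 S=144.3200 intr=12.2000 cont=27.4195 V=27.4195[hold]; j=2 S=193.4518 intr=0.0000 cont=9.4957 V=9.4957[hold]  S*(2)=-
k=1: j=0 S=124.6532 intr=31.8668 cont=40.6985 V=40.6985[hold]; j=1 S=167.0897 intr=0.0000 cont=19.2446 V=19.2446[hold]  S*(1)=-
k=0: j=0 S=144.3200 intr=12.2000 cont=30.8649 V=30.8649[hold]  S*(0)=-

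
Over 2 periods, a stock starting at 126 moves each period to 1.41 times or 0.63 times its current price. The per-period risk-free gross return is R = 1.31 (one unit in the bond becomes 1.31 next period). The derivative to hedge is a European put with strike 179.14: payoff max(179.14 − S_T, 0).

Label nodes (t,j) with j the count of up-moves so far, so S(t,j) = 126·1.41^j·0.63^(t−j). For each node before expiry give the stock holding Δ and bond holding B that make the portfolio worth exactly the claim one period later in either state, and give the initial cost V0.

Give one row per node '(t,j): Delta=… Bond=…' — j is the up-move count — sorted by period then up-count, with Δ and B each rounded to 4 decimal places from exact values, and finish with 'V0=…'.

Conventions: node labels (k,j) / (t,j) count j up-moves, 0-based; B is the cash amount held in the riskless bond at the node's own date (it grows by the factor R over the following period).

(0,0): Delta=-0.5168 Bond=75.1075
(1,0): Delta=-1.0000 Bond=136.7481
(1,1): Delta=-0.4850 Bond=92.7501
V0=9.9920

Risk-neutral probability p* = (R−d)/(u−d) = (1.31−0.63)/(1.41−0.63) = 0.8718.
Terminal payoffs: V(2,0)=129.1306, V(2,1)=67.2142, V(2,2)=0.0000
Node (1,0) S=79.3800: V=(p*·67.2142+(1−p*)·129.1306)/1.31=57.3681; Δ=(67.2142−129.1306)/(111.9258−50.0094)=-1.0000; B=V−Δ·S=136.7481
Node (1,1) S=177.6600: V=(p*·0.0000+(1−p*)·67.2142)/1.31=6.5780; Δ=(0.0000−67.2142)/(250.5006−111.9258)=-0.4850; B=V−Δ·S=92.7501
Node (0,0) S=126.0000: V=(p*·6.5780+(1−p*)·57.3681)/1.31=9.9920; Δ=(6.5780−57.3681)/(177.6600−79.3800)=-0.5168; B=V−Δ·S=75.1075
Check: Δ(0,0)·S0 + B(0,0) = 9.9920 = V0.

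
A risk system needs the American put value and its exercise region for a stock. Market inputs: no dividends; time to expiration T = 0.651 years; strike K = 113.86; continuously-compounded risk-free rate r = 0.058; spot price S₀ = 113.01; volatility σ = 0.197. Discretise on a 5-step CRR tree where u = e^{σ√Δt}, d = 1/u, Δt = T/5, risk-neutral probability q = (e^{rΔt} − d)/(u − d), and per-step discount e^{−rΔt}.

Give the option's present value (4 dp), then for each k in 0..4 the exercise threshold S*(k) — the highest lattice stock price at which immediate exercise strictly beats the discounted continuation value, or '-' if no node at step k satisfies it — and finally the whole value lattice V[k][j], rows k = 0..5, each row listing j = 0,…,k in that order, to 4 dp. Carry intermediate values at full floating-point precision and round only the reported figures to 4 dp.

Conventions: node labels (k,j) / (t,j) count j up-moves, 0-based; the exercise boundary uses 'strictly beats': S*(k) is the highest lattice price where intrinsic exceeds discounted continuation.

price = 6.2021
boundary = - - 98.0334 91.3067 98.0334
tree:
6.2021
10.1166 2.8946
15.8266 5.3071 0.8430
22.5533 9.4041 1.8286 0.0000
28.8184 15.8266 3.9666 0.0000 0.0000
34.6537 22.5533 8.6043 0.0000 0.0000 0.0000

Δt=0.13020  u=1.07367  d=0.93138  q=0.53551  discount=0.99248
step 5 (expiry): payoffs max(K−S,0) = 34.6537 22.5533 8.6043 0.0000 0.0000 0.0000
step 4: (k=4,j=0): S=85.0416, K−S=28.8184, hold=27.9618 ⇒ V=28.8184 exercise | (k=4,j=1): S=98.0334, K−S=15.8266, hold=14.9700 ⇒ V=15.8266 exercise | (k=4,j=2): S=113.0100, K−S=0.8500, hold=3.9666 ⇒ V=3.9666 continue | (k=4,j=3): S=130.2746, K−S=0.0000, hold=0.0000 ⇒ V=0.0000 continue | (k=4,j=4): S=150.1766, K−S=0.0000, hold=0.0000 ⇒ V=0.0000 continue  boundary S*=98.0334
step 3: (k=3,j=0): S=91.3067, K−S=22.5533, hold=21.6967 ⇒ V=22.5533 exercise | (k=3,j=1): S=105.2557, K−S=8.6043, hold=9.4041 ⇒ V=9.4041 continue | (k=3,j=2): S=121.3356, K−S=0.0000, hold=1.8286 ⇒ V=1.8286 continue | (k=3,j=3): S=139.8721, K−S=0.0000, hold=0.0000 ⇒ V=0.0000 continue  boundary S*=91.3067
step 2: (k=2,j=0): S=98.0334, K−S=15.8266, hold=15.3951 ⇒ V=15.8266 exercise | (k=2,j=1): S=113.0100, K−S=0.8500, hold=5.3071 ⇒ V=5.3071 continue | (k=2,j=2): S=130.2746, K−S=0.0000, hold=0.8430 ⇒ V=0.8430 continue  boundary S*=98.0334
step 1: (k=1,j=0): S=105.2557, K−S=8.6043, hold=10.1166 ⇒ V=10.1166 continue | (k=1,j=1): S=121.3356, K−S=0.0000, hold=2.8946 ⇒ V=2.8946 continue  boundary S*=-
step 0: (k=0,j=0): S=113.0100, K−S=0.8500, hold=6.2021 ⇒ V=6.2021 continue  boundary S*=-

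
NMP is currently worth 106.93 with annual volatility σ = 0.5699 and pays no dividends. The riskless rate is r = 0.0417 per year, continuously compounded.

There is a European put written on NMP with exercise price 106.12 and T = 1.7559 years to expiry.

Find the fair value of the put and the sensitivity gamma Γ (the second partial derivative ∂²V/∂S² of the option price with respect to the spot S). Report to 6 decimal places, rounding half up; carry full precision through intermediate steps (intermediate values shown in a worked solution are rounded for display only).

σ√T = 0.5699·√1.7559 = 0.755177
d₁ = (ln(S/K) + (r+σ²/2)T) / (σ√T) = (ln(106.93/106.12) + (0.0417+0.5699²/2)·1.7559) / 0.755177 = (0.007604 + 0.358367) / 0.755177 = 0.484616
d₂ = d₁ − σ√T = 0.484616 − 0.755177 = -0.270560
e^{−rT} = 0.929395
N(−d₁) = 0.313974,  N(−d₂) = 0.606635
Put price V = K·e^{−rT}·N(−d₂) − S·N(−d₁) = 59.830901 − 33.573275 = 26.257626
φ(d₁) = (1/√(2π))·e^{−d₁²/2} = 0.354742
Γ = φ(d₁) / (S·σ·√T) = 0.004393

price = 26.257626
Γ = 0.004393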